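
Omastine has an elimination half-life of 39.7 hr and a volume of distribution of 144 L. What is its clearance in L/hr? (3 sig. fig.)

2.51 L/hr

k = ln 2 / t½ = ln 2 / 39.7 = 0.01746 hr⁻¹
CL = k · V = 0.01746 × 144 ≈ 2.51 L/hr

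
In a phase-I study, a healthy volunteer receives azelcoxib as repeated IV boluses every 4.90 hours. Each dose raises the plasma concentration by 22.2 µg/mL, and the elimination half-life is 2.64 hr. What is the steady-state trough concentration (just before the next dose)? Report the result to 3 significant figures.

k = ln 2 / 2.64 = 0.2626 hr⁻¹
Fraction remaining after one interval: e^(−kτ) = e^(−0.2626 × 4.90) = 0.2762
R = 1 / (1 − 0.2762) = 1.382
Css,max = 22.2 × 1.382 = 30.67 µg/mL
Css,min = Css,max × e^(−kτ) = 30.67 × 0.2762 ≈ 8.47 µg/mL

8.47 µg/mL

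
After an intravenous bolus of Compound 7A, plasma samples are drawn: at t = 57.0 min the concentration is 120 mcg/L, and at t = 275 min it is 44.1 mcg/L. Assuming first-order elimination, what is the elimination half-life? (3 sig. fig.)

k = ln(C₁/C₂) / (t₂ − t₁) = ln(120/44.1) / (275 − 57.0)
  = 1.001 / 218.0 = 0.004592 min⁻¹
t½ = ln 2 / k = ln 2 / 0.004592 ≈ 151 minutes

151 minutes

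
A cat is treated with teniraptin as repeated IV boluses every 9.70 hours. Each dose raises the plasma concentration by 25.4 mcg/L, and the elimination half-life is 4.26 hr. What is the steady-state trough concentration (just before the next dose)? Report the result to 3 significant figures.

k = ln 2 / 4.26 = 0.1627 hr⁻¹
Fraction remaining after one interval: e^(−kτ) = e^(−0.1627 × 9.70) = 0.2063
R = 1 / (1 − 0.2063) = 1.260
Css,max = 25.4 × 1.260 = 32.00 mcg/L
Css,min = Css,max × e^(−kτ) = 32.00 × 0.2063 ≈ 6.60 mcg/L

6.60 mcg/L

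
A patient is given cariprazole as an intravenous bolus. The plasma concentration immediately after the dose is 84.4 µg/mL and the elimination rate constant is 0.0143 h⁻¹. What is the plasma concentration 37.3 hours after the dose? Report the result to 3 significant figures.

C(t) = C₀ e^(−kt) = 84.4 × e^(−0.01430 × 37.3) = 84.4 × e^(−0.5334) = 84.4 × 0.5866 ≈ 49.5 µg/mL

49.5 µg/mL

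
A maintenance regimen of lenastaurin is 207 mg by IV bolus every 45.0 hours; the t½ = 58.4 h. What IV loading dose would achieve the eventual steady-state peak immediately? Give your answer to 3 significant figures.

500 mg

k = ln 2 / 58.4 = 0.01187 h⁻¹
Accumulation ratio R = 1 / (1 − e^(−kτ)) = 1 / (1 − e^(−0.01187×45.0)) = 1 / (1 − 0.5862) = 2.417
Loading dose = maintenance dose × R = 207 × 2.417 ≈ 500 mg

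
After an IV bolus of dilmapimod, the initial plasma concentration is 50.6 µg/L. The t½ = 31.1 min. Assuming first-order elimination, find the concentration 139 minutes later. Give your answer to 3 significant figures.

2.28 µg/L

k = ln 2 / 31.1 = 0.02229 min⁻¹
C(t) = C₀ e^(−kt) = 50.6 × e^(−0.02229 × 139) = 50.6 × e^(−3.098) = 50.6 × 0.04514 ≈ 2.28 µg/L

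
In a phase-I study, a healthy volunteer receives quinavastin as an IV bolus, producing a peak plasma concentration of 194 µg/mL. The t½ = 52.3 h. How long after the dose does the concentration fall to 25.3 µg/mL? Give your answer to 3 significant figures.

k = ln 2 / 52.3 = 0.01325 h⁻¹
C(t) = C₀ e^(−kt)  ⇒  t = ln(C₀/C) / k
t = ln(194/25.3) / 0.01325 = 2.037 / 0.01325 ≈ 154 hours

154 hours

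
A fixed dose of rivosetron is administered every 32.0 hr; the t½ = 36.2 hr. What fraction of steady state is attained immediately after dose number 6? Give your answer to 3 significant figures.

0.975

k = ln 2 / 36.2 = 0.01915 hr⁻¹
f_n = 1 − e^(−nkτ) = 1 − e^(−6 × 0.01915 × 32.0) = 1 − e^(−3.676) = 1 − 0.02531 ≈ 0.975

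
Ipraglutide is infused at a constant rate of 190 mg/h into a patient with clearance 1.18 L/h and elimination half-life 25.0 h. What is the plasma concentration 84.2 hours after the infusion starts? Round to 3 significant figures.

145 mg/L

Css = rate / CL = 190 / 1.18 = 161.0 mg/L
k = ln 2 / 25.0 = 0.02773 h⁻¹
C(t) = Css (1 − e^(−kt)) = 161.0 × (1 − e^(−2.335)) = 161.0 × 0.9031 ≈ 145 mg/L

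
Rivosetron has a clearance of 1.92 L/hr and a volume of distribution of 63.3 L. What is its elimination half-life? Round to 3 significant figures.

22.9 hours

k = CL / V = 1.92 / 63.3 = 0.03033 hr⁻¹
t½ = ln 2 / k = ln 2 / 0.03033 ≈ 22.9 hours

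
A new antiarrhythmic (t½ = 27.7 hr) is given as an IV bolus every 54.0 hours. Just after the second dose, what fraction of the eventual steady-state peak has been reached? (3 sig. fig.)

k = ln 2 / 27.7 = 0.02502 hr⁻¹
f_n = 1 − e^(−nkτ) = 1 − e^(−2 × 0.02502 × 54.0) = 1 − e^(−2.703) = 1 − 0.06704 ≈ 0.933

0.933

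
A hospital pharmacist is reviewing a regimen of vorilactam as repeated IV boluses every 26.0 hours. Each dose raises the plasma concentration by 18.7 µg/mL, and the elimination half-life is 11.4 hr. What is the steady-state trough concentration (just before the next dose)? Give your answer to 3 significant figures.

k = ln 2 / 11.4 = 0.06080 hr⁻¹
Fraction remaining after one interval: e^(−kτ) = e^(−0.06080 × 26.0) = 0.2058
R = 1 / (1 − 0.2058) = 1.259
Css,max = 18.7 × 1.259 = 23.55 µg/mL
Css,min = Css,max × e^(−kτ) = 23.55 × 0.2058 ≈ 4.85 µg/mL

4.85 µg/mL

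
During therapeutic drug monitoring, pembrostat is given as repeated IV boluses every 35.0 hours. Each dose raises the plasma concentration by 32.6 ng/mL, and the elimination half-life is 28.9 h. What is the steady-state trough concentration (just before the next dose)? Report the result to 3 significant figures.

k = ln 2 / 28.9 = 0.02398 h⁻¹
Fraction remaining after one interval: e^(−kτ) = e^(−0.02398 × 35.0) = 0.4319
R = 1 / (1 − 0.4319) = 1.760
Css,max = 32.6 × 1.760 = 57.39 ng/mL
Css,min = Css,max × e^(−kτ) = 57.39 × 0.4319 ≈ 24.8 ng/mL

24.8 ng/mL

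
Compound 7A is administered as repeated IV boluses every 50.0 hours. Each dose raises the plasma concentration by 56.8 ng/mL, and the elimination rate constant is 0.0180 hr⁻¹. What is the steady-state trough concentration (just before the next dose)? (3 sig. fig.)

Fraction remaining after one interval: e^(−kτ) = e^(−0.01800 × 50.0) = 0.4066
R = 1 / (1 − 0.4066) = 1.685
Css,max = 56.8 × 1.685 = 95.71 ng/mL
Css,min = Css,max × e^(−kτ) = 95.71 × 0.4066 ≈ 38.9 ng/mL

38.9 ng/mL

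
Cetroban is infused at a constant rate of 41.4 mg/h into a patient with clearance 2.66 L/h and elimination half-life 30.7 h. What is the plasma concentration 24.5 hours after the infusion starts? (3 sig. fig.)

6.61 mg/L

Css = rate / CL = 41.4 / 2.66 = 15.56 mg/L
k = ln 2 / 30.7 = 0.02258 h⁻¹
C(t) = Css (1 − e^(−kt)) = 15.56 × (1 − e^(−0.5532)) = 15.56 × 0.4249 ≈ 6.61 mg/L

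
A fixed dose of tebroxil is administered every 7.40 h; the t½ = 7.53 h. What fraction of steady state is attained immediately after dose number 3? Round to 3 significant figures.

k = ln 2 / 7.53 = 0.09205 h⁻¹
f_n = 1 − e^(−nkτ) = 1 − e^(−3 × 0.09205 × 7.40) = 1 − e^(−2.044) = 1 − 0.1296 ≈ 0.870

0.870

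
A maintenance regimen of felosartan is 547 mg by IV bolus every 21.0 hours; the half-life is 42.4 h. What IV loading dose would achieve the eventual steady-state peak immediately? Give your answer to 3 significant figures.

1880 mg

k = ln 2 / 42.4 = 0.01635 h⁻¹
Accumulation ratio R = 1 / (1 − e^(−kτ)) = 1 / (1 − e^(−0.01635×21.0)) = 1 / (1 − 0.7094) = 3.441
Loading dose = maintenance dose × R = 547 × 3.441 ≈ 1880 mg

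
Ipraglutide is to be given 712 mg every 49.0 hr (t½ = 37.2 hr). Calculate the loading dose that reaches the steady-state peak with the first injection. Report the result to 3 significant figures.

k = ln 2 / 37.2 = 0.01863 hr⁻¹
Accumulation ratio R = 1 / (1 − e^(−kτ)) = 1 / (1 − e^(−0.01863×49.0)) = 1 / (1 − 0.4013) = 1.670
Loading dose = maintenance dose × R = 712 × 1.670 ≈ 1190 mg

1190 mg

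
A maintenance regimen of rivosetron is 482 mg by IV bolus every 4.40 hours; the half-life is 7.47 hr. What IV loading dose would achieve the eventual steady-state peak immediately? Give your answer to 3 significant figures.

k = ln 2 / 7.47 = 0.09279 hr⁻¹
Accumulation ratio R = 1 / (1 − e^(−kτ)) = 1 / (1 − e^(−0.09279×4.40)) = 1 / (1 − 0.6648) = 2.983
Loading dose = maintenance dose × R = 482 × 2.983 ≈ 1440 mg

1440 mg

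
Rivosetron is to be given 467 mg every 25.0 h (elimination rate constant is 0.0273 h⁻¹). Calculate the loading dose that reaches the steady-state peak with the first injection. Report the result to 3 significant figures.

944 mg

Accumulation ratio R = 1 / (1 − e^(−kτ)) = 1 / (1 − e^(−0.02730×25.0)) = 1 / (1 − 0.5054) = 2.022
Loading dose = maintenance dose × R = 467 × 2.022 ≈ 944 mg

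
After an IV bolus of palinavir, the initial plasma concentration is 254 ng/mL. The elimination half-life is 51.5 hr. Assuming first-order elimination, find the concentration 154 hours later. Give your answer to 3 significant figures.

32.0 ng/mL

k = ln 2 / 51.5 = 0.01346 hr⁻¹
154 hr is 2.990 half-lives, so C = 254 × (1/2)^2.990 = 254 × 0.1258 ≈ 32.0 ng/mL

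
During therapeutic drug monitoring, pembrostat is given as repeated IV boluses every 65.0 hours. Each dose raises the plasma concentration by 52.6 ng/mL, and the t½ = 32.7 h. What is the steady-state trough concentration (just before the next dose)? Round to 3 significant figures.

k = ln 2 / 32.7 = 0.02120 h⁻¹
Fraction remaining after one interval: e^(−kτ) = e^(−0.02120 × 65.0) = 0.2521
R = 1 / (1 − 0.2521) = 1.337
Css,max = 52.6 × 1.337 = 70.33 ng/mL
Css,min = Css,max × e^(−kτ) = 70.33 × 0.2521 ≈ 17.7 ng/mL

17.7 ng/mL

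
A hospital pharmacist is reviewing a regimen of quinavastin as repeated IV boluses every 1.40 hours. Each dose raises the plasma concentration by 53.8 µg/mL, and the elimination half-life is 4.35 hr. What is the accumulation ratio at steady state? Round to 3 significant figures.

k = ln 2 / 4.35 = 0.1593 hr⁻¹
Fraction remaining after one interval: e^(−kτ) = e^(−0.1593 × 1.40) = 0.8000
R = 1 / (1 − 0.8000) = 1 / 0.2000 ≈ 5.00

5.00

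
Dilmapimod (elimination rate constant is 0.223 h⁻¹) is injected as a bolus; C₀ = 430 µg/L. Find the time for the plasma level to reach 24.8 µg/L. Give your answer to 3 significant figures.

12.8 hours

C(t) = C₀ e^(−kt)  ⇒  t = ln(C₀/C) / k
t = ln(430/24.8) / 0.2230 = 2.853 / 0.2230 ≈ 12.8 hours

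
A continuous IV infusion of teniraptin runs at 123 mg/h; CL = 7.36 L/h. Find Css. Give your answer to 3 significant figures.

16.7 mg/L

Css = infusion rate / CL = 123 / 7.36 ≈ 16.7 mg/L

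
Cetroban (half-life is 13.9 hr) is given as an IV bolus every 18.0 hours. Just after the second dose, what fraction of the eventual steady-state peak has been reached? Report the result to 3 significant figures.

k = ln 2 / 13.9 = 0.04987 hr⁻¹
f_n = 1 − e^(−nkτ) = 1 − e^(−2 × 0.04987 × 18.0) = 1 − e^(−1.795) = 1 − 0.1661 ≈ 0.834

0.834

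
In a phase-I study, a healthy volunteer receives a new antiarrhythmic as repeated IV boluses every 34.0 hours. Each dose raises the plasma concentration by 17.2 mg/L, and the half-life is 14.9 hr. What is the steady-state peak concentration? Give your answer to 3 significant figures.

k = ln 2 / 14.9 = 0.04652 hr⁻¹
Fraction remaining after one interval: e^(−kτ) = e^(−0.04652 × 34.0) = 0.2056
R = 1 / (1 − 0.2056) = 1.259
Css,max = 17.2 × 1.259 ≈ 21.7 mg/L

21.7 mg/L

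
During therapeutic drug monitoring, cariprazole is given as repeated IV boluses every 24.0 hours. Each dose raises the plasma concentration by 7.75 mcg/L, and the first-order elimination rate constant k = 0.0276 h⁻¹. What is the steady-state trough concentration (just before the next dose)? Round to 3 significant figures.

Fraction remaining after one interval: e^(−kτ) = e^(−0.02760 × 24.0) = 0.5156
R = 1 / (1 − 0.5156) = 2.064
Css,max = 7.75 × 2.064 = 16.00 mcg/L
Css,min = Css,max × e^(−kτ) = 16.00 × 0.5156 ≈ 8.25 mcg/L

8.25 mcg/L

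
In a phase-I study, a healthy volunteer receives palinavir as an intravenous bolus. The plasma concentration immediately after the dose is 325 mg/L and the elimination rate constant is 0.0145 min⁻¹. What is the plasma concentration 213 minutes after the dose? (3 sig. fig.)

C(t) = C₀ e^(−kt) = 325 × e^(−0.01450 × 213) = 325 × e^(−3.089) = 325 × 0.04557 ≈ 14.8 mg/L

14.8 mg/L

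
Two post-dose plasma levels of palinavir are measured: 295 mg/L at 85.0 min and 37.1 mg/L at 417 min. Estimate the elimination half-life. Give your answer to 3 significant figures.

111 minutes

k = ln(C₁/C₂) / (t₂ − t₁) = ln(295/37.1) / (417 − 85.0)
  = 2.073 / 332.0 = 0.006245 min⁻¹
t½ = ln 2 / k = ln 2 / 0.006245 ≈ 111 minutes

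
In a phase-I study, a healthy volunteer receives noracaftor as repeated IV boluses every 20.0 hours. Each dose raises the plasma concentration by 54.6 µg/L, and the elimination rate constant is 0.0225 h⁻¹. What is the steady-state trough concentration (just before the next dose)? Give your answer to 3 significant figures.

96.1 µg/L

Fraction remaining after one interval: e^(−kτ) = e^(−0.02250 × 20.0) = 0.6376
R = 1 / (1 − 0.6376) = 2.760
Css,max = 54.6 × 2.760 = 150.7 µg/L
Css,min = Css,max × e^(−kτ) = 150.7 × 0.6376 ≈ 96.1 µg/L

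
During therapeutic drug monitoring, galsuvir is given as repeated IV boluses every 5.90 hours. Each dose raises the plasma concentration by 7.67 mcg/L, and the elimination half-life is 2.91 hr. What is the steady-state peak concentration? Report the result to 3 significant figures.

k = ln 2 / 2.91 = 0.2382 hr⁻¹
Fraction remaining after one interval: e^(−kτ) = e^(−0.2382 × 5.90) = 0.2453
R = 1 / (1 − 0.2453) = 1.325
Css,max = 7.67 × 1.325 ≈ 10.2 mcg/L

10.2 mcg/L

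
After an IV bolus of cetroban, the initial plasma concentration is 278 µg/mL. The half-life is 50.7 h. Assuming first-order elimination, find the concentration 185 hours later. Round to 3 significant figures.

22.2 µg/mL

k = ln 2 / 50.7 = 0.01367 h⁻¹
185 h is 3.649 half-lives, so C = 278 × (1/2)^3.649 = 278 × 0.07972 ≈ 22.2 µg/mL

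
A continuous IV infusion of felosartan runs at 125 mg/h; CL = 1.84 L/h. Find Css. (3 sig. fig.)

Css = infusion rate / CL = 125 / 1.84 ≈ 67.9 mg/L

67.9 mg/L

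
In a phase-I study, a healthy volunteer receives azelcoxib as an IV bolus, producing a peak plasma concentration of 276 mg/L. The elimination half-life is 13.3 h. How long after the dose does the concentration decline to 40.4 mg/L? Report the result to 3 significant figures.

36.9 hours

k = ln 2 / 13.3 = 0.05212 h⁻¹
C(t) = C₀ e^(−kt)  ⇒  t = ln(C₀/C) / k
t = ln(276/40.4) / 0.05212 = 1.922 / 0.05212 ≈ 36.9 hours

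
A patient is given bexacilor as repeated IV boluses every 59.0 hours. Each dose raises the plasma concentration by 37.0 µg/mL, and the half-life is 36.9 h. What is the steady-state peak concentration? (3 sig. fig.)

55.2 µg/mL

k = ln 2 / 36.9 = 0.01878 h⁻¹
Fraction remaining after one interval: e^(−kτ) = e^(−0.01878 × 59.0) = 0.3301
R = 1 / (1 − 0.3301) = 1.493
Css,max = 37.0 × 1.493 ≈ 55.2 µg/mL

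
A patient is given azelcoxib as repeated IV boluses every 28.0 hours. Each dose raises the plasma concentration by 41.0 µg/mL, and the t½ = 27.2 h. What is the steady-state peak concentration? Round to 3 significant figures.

80.4 µg/mL

k = ln 2 / 27.2 = 0.02548 h⁻¹
Fraction remaining after one interval: e^(−kτ) = e^(−0.02548 × 28.0) = 0.4899
R = 1 / (1 − 0.4899) = 1.960
Css,max = 41.0 × 1.960 ≈ 80.4 µg/mL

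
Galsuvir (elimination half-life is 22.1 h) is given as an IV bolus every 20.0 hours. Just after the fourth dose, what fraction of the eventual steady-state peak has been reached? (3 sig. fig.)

k = ln 2 / 22.1 = 0.03136 h⁻¹
f_n = 1 − e^(−nkτ) = 1 − e^(−4 × 0.03136 × 20.0) = 1 − e^(−2.509) = 1 − 0.08134 ≈ 0.919

0.919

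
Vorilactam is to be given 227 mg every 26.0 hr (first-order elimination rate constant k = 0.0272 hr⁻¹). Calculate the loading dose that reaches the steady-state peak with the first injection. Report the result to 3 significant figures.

Accumulation ratio R = 1 / (1 − e^(−kτ)) = 1 / (1 − e^(−0.02720×26.0)) = 1 / (1 − 0.4930) = 1.972
Loading dose = maintenance dose × R = 227 × 1.972 ≈ 448 mg

448 mg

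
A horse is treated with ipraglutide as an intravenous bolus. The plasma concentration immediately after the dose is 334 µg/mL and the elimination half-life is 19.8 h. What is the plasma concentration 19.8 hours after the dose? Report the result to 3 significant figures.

k = ln 2 / 19.8 = 0.03501 h⁻¹
19.8 h is 1.000 half-lives, so C = 334 × (1/2)^1.000 = 334 × 0.5000 ≈ 167 µg/mL

167 µg/mL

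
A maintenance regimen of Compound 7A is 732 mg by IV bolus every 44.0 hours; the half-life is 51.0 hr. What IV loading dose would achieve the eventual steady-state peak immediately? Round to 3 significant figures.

k = ln 2 / 51.0 = 0.01359 hr⁻¹
Accumulation ratio R = 1 / (1 − e^(−kτ)) = 1 / (1 − e^(−0.01359×44.0)) = 1 / (1 − 0.5499) = 2.222
Loading dose = maintenance dose × R = 732 × 2.222 ≈ 1630 mg

1630 mg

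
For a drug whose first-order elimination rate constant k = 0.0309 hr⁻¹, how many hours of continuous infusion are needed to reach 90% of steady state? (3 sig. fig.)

f = 1 − e^(−kt)  ⇒  t = −ln(1 − f) / k
t = −ln(1 − 0.9) / 0.03090 = 2.303 / 0.03090 ≈ 74.5 hours

74.5 hours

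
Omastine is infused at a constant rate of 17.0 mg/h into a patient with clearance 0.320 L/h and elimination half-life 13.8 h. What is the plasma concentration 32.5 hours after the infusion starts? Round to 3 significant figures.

Css = rate / CL = 17.0 / 0.320 = 53.12 µg/mL
k = ln 2 / 13.8 = 0.05023 h⁻¹
C(t) = Css (1 − e^(−kt)) = 53.12 × (1 − e^(−1.632)) = 53.12 × 0.8045 ≈ 42.7 µg/mL

42.7 µg/mL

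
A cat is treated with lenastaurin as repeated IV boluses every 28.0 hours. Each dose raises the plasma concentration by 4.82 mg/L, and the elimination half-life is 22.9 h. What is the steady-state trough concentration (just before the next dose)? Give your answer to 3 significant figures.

k = ln 2 / 22.9 = 0.03027 h⁻¹
Fraction remaining after one interval: e^(−kτ) = e^(−0.03027 × 28.0) = 0.4285
R = 1 / (1 − 0.4285) = 1.750
Css,max = 4.82 × 1.750 = 8.434 mg/L
Css,min = Css,max × e^(−kτ) = 8.434 × 0.4285 ≈ 3.61 mg/L

3.61 mg/L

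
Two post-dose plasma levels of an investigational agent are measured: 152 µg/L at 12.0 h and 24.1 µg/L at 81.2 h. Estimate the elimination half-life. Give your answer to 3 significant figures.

26.0 hours

k = ln(C₁/C₂) / (t₂ − t₁) = ln(152/24.1) / (81.2 − 12.0)
  = 1.842 / 69.20 = 0.02661 h⁻¹
t½ = ln 2 / k = ln 2 / 0.02661 ≈ 26.0 hours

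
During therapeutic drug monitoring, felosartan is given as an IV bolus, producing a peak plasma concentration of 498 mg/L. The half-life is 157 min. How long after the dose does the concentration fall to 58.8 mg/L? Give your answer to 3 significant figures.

484 minutes

k = ln 2 / 157 = 0.004415 min⁻¹
C(t) = C₀ e^(−kt)  ⇒  t = ln(C₀/C) / k
t = ln(498/58.8) / 0.004415 = 2.136 / 0.004415 ≈ 484 minutes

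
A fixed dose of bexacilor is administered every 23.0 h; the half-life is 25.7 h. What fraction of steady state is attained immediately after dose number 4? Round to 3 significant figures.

k = ln 2 / 25.7 = 0.02697 h⁻¹
f_n = 1 − e^(−nkτ) = 1 − e^(−4 × 0.02697 × 23.0) = 1 − e^(−2.481) = 1 − 0.08363 ≈ 0.916

0.916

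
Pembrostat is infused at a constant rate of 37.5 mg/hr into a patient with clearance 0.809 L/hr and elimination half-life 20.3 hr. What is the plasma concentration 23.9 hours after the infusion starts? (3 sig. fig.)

Css = rate / CL = 37.5 / 0.809 = 46.35 mg/L
k = ln 2 / 20.3 = 0.03415 hr⁻¹
C(t) = Css (1 − e^(−kt)) = 46.35 × (1 − e^(−0.8161)) = 46.35 × 0.5578 ≈ 25.9 mg/L

25.9 mg/L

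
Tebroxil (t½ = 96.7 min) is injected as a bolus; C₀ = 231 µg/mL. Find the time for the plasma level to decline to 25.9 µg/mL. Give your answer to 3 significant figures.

305 minutes

k = ln 2 / 96.7 = 0.007168 min⁻¹
C(t) = C₀ e^(−kt)  ⇒  t = ln(C₀/C) / k
t = ln(231/25.9) / 0.007168 = 2.188 / 0.007168 ≈ 305 minutes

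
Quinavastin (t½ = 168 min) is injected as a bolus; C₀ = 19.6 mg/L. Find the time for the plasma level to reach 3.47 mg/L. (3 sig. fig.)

420 minutes

k = ln 2 / 168 = 0.004126 min⁻¹
C(t) = C₀ e^(−kt)  ⇒  t = ln(C₀/C) / k
t = ln(19.6/3.47) / 0.004126 = 1.731 / 0.004126 ≈ 420 minutes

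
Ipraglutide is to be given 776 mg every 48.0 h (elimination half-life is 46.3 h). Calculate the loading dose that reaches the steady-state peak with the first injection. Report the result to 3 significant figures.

1510 mg

k = ln 2 / 46.3 = 0.01497 h⁻¹
Accumulation ratio R = 1 / (1 − e^(−kτ)) = 1 / (1 − e^(−0.01497×48.0)) = 1 / (1 − 0.4874) = 1.951
Loading dose = maintenance dose × R = 776 × 1.951 ≈ 1510 mg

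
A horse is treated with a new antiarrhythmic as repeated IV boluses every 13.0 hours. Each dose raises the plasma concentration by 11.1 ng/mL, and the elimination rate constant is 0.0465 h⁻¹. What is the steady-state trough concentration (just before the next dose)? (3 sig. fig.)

13.4 ng/mL

Fraction remaining after one interval: e^(−kτ) = e^(−0.04650 × 13.0) = 0.5463
R = 1 / (1 − 0.5463) = 2.204
Css,max = 11.1 × 2.204 = 24.47 ng/mL
Css,min = Css,max × e^(−kτ) = 24.47 × 0.5463 ≈ 13.4 ng/mL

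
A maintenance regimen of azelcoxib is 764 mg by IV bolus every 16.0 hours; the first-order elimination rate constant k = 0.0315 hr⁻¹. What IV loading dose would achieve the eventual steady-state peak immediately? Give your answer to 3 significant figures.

1930 mg

Accumulation ratio R = 1 / (1 − e^(−kτ)) = 1 / (1 − e^(−0.03150×16.0)) = 1 / (1 − 0.6041) = 2.526
Loading dose = maintenance dose × R = 764 × 2.526 ≈ 1930 mg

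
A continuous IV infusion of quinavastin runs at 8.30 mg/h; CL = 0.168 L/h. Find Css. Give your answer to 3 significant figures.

49.4 µg/mL

Css = infusion rate / CL = 8.30 / 0.168 ≈ 49.4 µg/mL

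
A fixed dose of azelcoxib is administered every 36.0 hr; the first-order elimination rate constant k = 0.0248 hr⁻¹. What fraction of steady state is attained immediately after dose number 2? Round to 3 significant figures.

0.832

f_n = 1 − e^(−nkτ) = 1 − e^(−2 × 0.02480 × 36.0) = 1 − e^(−1.786) = 1 − 0.1677 ≈ 0.832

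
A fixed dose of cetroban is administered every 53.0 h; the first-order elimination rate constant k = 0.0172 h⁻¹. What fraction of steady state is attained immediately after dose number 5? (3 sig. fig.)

0.990

f_n = 1 − e^(−nkτ) = 1 − e^(−5 × 0.01720 × 53.0) = 1 − e^(−4.558) = 1 − 0.01048 ≈ 0.990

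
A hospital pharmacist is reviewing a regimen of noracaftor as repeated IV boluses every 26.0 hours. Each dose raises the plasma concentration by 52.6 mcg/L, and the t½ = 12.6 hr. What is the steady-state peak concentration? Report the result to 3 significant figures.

k = ln 2 / 12.6 = 0.05501 hr⁻¹
Fraction remaining after one interval: e^(−kτ) = e^(−0.05501 × 26.0) = 0.2392
R = 1 / (1 − 0.2392) = 1.314
Css,max = 52.6 × 1.314 ≈ 69.1 mcg/L

69.1 mcg/L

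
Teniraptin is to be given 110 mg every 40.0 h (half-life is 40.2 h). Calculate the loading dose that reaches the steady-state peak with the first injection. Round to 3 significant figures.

221 mg

k = ln 2 / 40.2 = 0.01724 h⁻¹
Accumulation ratio R = 1 / (1 − e^(−kτ)) = 1 / (1 − e^(−0.01724×40.0)) = 1 / (1 − 0.5017) = 2.007
Loading dose = maintenance dose × R = 110 × 2.007 ≈ 221 mg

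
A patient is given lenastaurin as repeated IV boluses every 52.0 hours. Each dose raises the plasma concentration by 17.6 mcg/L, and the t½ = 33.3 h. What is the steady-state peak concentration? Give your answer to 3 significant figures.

26.6 mcg/L

k = ln 2 / 33.3 = 0.02082 h⁻¹
Fraction remaining after one interval: e^(−kτ) = e^(−0.02082 × 52.0) = 0.3388
R = 1 / (1 − 0.3388) = 1.512
Css,max = 17.6 × 1.512 ≈ 26.6 mcg/L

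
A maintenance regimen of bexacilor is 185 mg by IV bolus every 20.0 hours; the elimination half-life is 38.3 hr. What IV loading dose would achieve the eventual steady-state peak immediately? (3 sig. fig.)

k = ln 2 / 38.3 = 0.01810 hr⁻¹
Accumulation ratio R = 1 / (1 − e^(−kτ)) = 1 / (1 − e^(−0.01810×20.0)) = 1 / (1 − 0.6963) = 3.293
Loading dose = maintenance dose × R = 185 × 3.293 ≈ 609 mg

609 mg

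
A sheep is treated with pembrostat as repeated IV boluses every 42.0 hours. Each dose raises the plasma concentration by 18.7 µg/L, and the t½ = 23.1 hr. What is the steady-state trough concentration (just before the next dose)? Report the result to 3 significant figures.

k = ln 2 / 23.1 = 0.03001 hr⁻¹
Fraction remaining after one interval: e^(−kτ) = e^(−0.03001 × 42.0) = 0.2836
R = 1 / (1 − 0.2836) = 1.396
Css,max = 18.7 × 1.396 = 26.10 µg/L
Css,min = Css,max × e^(−kτ) = 26.10 × 0.2836 ≈ 7.40 µg/L

7.40 µg/L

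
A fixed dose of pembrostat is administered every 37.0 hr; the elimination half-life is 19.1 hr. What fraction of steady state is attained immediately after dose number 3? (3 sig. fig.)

k = ln 2 / 19.1 = 0.03629 hr⁻¹
f_n = 1 − e^(−nkτ) = 1 − e^(−3 × 0.03629 × 37.0) = 1 − e^(−4.028) = 1 − 0.01781 ≈ 0.982

0.982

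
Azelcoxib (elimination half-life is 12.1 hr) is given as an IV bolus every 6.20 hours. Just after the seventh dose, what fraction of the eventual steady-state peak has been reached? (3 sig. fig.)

k = ln 2 / 12.1 = 0.05728 hr⁻¹
f_n = 1 − e^(−nkτ) = 1 − e^(−7 × 0.05728 × 6.20) = 1 − e^(−2.486) = 1 − 0.08323 ≈ 0.917

0.917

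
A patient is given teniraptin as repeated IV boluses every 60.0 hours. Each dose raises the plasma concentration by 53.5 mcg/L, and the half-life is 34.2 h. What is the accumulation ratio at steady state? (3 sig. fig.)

1.42

k = ln 2 / 34.2 = 0.02027 h⁻¹
Fraction remaining after one interval: e^(−kτ) = e^(−0.02027 × 60.0) = 0.2964
R = 1 / (1 − 0.2964) = 1 / 0.7036 ≈ 1.42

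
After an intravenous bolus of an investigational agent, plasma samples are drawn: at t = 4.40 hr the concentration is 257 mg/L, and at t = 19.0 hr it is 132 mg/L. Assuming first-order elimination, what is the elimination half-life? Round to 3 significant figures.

15.2 hours

k = ln(C₁/C₂) / (t₂ − t₁) = ln(257/132) / (19.0 − 4.40)
  = 0.6663 / 14.60 = 0.04564 hr⁻¹
t½ = ln 2 / k = ln 2 / 0.04564 ≈ 15.2 hours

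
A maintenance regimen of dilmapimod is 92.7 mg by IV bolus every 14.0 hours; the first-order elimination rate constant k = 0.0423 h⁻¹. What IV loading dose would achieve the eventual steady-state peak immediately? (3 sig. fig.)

207 mg

Accumulation ratio R = 1 / (1 − e^(−kτ)) = 1 / (1 − e^(−0.04230×14.0)) = 1 / (1 − 0.5531) = 2.238
Loading dose = maintenance dose × R = 92.7 × 2.238 ≈ 207 mg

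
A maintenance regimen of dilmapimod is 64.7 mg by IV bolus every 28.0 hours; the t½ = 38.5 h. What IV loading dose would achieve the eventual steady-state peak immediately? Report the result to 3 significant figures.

163 mg

k = ln 2 / 38.5 = 0.01800 h⁻¹
Accumulation ratio R = 1 / (1 − e^(−kτ)) = 1 / (1 − e^(−0.01800×28.0)) = 1 / (1 − 0.6040) = 2.526
Loading dose = maintenance dose × R = 64.7 × 2.526 ≈ 163 mg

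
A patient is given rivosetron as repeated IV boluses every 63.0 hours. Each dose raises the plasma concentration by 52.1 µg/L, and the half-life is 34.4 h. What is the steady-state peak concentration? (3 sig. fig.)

k = ln 2 / 34.4 = 0.02015 h⁻¹
Fraction remaining after one interval: e^(−kτ) = e^(−0.02015 × 63.0) = 0.2810
R = 1 / (1 − 0.2810) = 1.391
Css,max = 52.1 × 1.391 ≈ 72.5 µg/L

72.5 µg/L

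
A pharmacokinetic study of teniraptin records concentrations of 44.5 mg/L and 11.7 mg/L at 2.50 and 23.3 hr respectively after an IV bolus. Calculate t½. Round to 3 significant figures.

k = ln(C₁/C₂) / (t₂ − t₁) = ln(44.5/11.7) / (23.3 − 2.50)
  = 1.336 / 20.80 = 0.06423 hr⁻¹
t½ = ln 2 / k = ln 2 / 0.06423 ≈ 10.8 hours

10.8 hours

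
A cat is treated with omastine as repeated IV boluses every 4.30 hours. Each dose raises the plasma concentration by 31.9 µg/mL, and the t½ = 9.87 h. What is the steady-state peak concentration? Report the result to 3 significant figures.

122 µg/mL

k = ln 2 / 9.87 = 0.07023 h⁻¹
Fraction remaining after one interval: e^(−kτ) = e^(−0.07023 × 4.30) = 0.7394
R = 1 / (1 − 0.7394) = 3.837
Css,max = 31.9 × 3.837 ≈ 122 µg/mL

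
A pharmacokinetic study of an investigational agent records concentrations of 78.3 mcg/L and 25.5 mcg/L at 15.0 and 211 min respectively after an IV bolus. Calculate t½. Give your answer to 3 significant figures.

121 minutes

k = ln(C₁/C₂) / (t₂ − t₁) = ln(78.3/25.5) / (211 − 15.0)
  = 1.122 / 196.0 = 0.005724 min⁻¹
t½ = ln 2 / k = ln 2 / 0.005724 ≈ 121 minutes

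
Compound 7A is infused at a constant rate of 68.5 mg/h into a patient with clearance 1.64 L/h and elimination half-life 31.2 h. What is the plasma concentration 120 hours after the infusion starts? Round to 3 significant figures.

Css = rate / CL = 68.5 / 1.64 = 41.77 µg/mL
k = ln 2 / 31.2 = 0.02222 h⁻¹
C(t) = Css (1 − e^(−kt)) = 41.77 × (1 − e^(−2.666)) = 41.77 × 0.9305 ≈ 38.9 µg/mL

38.9 µg/mL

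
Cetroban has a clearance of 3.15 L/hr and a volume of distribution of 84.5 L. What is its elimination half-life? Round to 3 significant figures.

18.6 hours

k = CL / V = 3.15 / 84.5 = 0.03728 hr⁻¹
t½ = ln 2 / k = ln 2 / 0.03728 ≈ 18.6 hours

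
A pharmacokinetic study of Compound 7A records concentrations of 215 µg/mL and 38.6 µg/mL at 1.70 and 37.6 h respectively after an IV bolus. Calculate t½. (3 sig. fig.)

k = ln(C₁/C₂) / (t₂ − t₁) = ln(215/38.6) / (37.6 − 1.70)
  = 1.717 / 35.90 = 0.04784 h⁻¹
t½ = ln 2 / k = ln 2 / 0.04784 ≈ 14.5 hours

14.5 hours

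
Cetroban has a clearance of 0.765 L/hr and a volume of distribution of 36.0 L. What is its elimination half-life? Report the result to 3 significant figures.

32.6 hours

k = CL / V = 0.765 / 36.0 = 0.02125 hr⁻¹
t½ = ln 2 / k = ln 2 / 0.02125 ≈ 32.6 hours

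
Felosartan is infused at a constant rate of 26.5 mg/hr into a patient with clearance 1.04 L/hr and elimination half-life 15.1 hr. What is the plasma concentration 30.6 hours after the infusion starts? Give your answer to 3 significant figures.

Css = rate / CL = 26.5 / 1.04 = 25.48 µg/mL
k = ln 2 / 15.1 = 0.04590 hr⁻¹
C(t) = Css (1 − e^(−kt)) = 25.48 × (1 − e^(−1.405)) = 25.48 × 0.7545 ≈ 19.2 µg/mL

19.2 µg/mL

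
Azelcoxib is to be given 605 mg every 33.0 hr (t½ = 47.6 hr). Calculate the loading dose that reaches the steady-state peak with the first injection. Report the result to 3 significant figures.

k = ln 2 / 47.6 = 0.01456 hr⁻¹
Accumulation ratio R = 1 / (1 − e^(−kτ)) = 1 / (1 − e^(−0.01456×33.0)) = 1 / (1 − 0.6184) = 2.621
Loading dose = maintenance dose × R = 605 × 2.621 ≈ 1590 mg

1590 mg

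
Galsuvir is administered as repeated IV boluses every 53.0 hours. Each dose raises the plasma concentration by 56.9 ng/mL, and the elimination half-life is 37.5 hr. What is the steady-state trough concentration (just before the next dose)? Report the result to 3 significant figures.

k = ln 2 / 37.5 = 0.01848 hr⁻¹
Fraction remaining after one interval: e^(−kτ) = e^(−0.01848 × 53.0) = 0.3754
R = 1 / (1 − 0.3754) = 1.601
Css,max = 56.9 × 1.601 = 91.10 ng/mL
Css,min = Css,max × e^(−kτ) = 91.10 × 0.3754 ≈ 34.2 ng/mL

34.2 ng/mL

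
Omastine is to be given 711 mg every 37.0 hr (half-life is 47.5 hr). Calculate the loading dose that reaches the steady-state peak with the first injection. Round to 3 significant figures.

1700 mg

k = ln 2 / 47.5 = 0.01459 hr⁻¹
Accumulation ratio R = 1 / (1 − e^(−kτ)) = 1 / (1 − e^(−0.01459×37.0)) = 1 / (1 − 0.5828) = 2.397
Loading dose = maintenance dose × R = 711 × 2.397 ≈ 1700 mg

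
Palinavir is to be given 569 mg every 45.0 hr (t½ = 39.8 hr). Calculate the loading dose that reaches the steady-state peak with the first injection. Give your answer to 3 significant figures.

k = ln 2 / 39.8 = 0.01742 hr⁻¹
Accumulation ratio R = 1 / (1 − e^(−kτ)) = 1 / (1 − e^(−0.01742×45.0)) = 1 / (1 − 0.4567) = 1.841
Loading dose = maintenance dose × R = 569 × 1.841 ≈ 1050 mg

1050 mg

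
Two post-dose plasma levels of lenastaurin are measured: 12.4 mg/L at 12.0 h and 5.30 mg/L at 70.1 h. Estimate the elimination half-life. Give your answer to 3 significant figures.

k = ln(C₁/C₂) / (t₂ − t₁) = ln(12.4/5.30) / (70.1 − 12.0)
  = 0.8500 / 58.10 = 0.01463 h⁻¹
t½ = ln 2 / k = ln 2 / 0.01463 ≈ 47.4 hours

47.4 hours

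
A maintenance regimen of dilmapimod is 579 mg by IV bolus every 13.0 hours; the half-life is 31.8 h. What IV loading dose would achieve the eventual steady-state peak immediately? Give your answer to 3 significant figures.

k = ln 2 / 31.8 = 0.02180 h⁻¹
Accumulation ratio R = 1 / (1 − e^(−kτ)) = 1 / (1 − e^(−0.02180×13.0)) = 1 / (1 − 0.7532) = 4.053
Loading dose = maintenance dose × R = 579 × 4.053 ≈ 2350 mg

2350 mg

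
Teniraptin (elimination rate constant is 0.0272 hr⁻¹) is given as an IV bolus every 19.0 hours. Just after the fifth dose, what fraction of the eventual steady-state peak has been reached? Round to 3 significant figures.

f_n = 1 − e^(−nkτ) = 1 − e^(−5 × 0.02720 × 19.0) = 1 − e^(−2.584) = 1 − 0.07547 ≈ 0.925

0.925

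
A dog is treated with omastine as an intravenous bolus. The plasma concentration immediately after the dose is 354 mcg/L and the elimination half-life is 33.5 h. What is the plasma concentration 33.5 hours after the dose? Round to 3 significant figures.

177 mcg/L

k = ln 2 / 33.5 = 0.02069 h⁻¹
33.5 h is 1.000 half-lives, so C = 354 × (1/2)^1.000 = 354 × 0.5000 ≈ 177 mcg/L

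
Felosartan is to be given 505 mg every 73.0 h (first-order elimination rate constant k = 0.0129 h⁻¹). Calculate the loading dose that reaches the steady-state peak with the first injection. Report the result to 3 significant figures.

828 mg

Accumulation ratio R = 1 / (1 − e^(−kτ)) = 1 / (1 − e^(−0.01290×73.0)) = 1 / (1 − 0.3900) = 1.639
Loading dose = maintenance dose × R = 505 × 1.639 ≈ 828 mg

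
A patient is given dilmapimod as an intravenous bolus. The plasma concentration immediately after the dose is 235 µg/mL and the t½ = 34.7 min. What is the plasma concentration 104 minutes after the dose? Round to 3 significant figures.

29.4 µg/mL

k = ln 2 / 34.7 = 0.01998 min⁻¹
C(t) = C₀ e^(−kt) = 235 × e^(−0.01998 × 104) = 235 × e^(−2.077) = 235 × 0.1252 ≈ 29.4 µg/mL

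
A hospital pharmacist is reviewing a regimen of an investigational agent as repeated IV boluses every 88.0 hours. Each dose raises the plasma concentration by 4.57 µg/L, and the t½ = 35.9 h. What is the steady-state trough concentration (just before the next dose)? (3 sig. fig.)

k = ln 2 / 35.9 = 0.01931 h⁻¹
Fraction remaining after one interval: e^(−kτ) = e^(−0.01931 × 88.0) = 0.1829
R = 1 / (1 − 0.1829) = 1.224
Css,max = 4.57 × 1.224 = 5.593 µg/L
Css,min = Css,max × e^(−kτ) = 5.593 × 0.1829 ≈ 1.02 µg/L

1.02 µg/L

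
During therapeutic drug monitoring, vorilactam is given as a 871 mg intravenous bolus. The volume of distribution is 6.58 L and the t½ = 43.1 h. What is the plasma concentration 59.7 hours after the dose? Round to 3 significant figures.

50.7 µg/mL

C₀ = dose / V = 871 / 6.58 = 132.4 µg/mL
k = ln 2 / 43.1 = 0.01608 h⁻¹
C(t) = C₀ e^(−kt) = 132.4 × e^(−0.01608 × 59.7) = 132.4 × e^(−0.9601) = 132.4 × 0.3828 ≈ 50.7 µg/mL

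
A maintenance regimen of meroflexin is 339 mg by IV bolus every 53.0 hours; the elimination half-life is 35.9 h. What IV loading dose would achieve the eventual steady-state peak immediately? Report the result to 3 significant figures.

529 mg

k = ln 2 / 35.9 = 0.01931 h⁻¹
Accumulation ratio R = 1 / (1 − e^(−kτ)) = 1 / (1 − e^(−0.01931×53.0)) = 1 / (1 − 0.3594) = 1.561
Loading dose = maintenance dose × R = 339 × 1.561 ≈ 529 mg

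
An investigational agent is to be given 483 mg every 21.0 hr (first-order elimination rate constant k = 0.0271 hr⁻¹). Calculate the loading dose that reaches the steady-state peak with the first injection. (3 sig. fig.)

1110 mg

Accumulation ratio R = 1 / (1 − e^(−kτ)) = 1 / (1 − e^(−0.02710×21.0)) = 1 / (1 − 0.5660) = 2.304
Loading dose = maintenance dose × R = 483 × 2.304 ≈ 1110 mg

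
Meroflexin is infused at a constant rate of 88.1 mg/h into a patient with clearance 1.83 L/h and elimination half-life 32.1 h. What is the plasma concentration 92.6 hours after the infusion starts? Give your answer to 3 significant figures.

41.6 mg/L

Css = rate / CL = 88.1 / 1.83 = 48.14 mg/L
k = ln 2 / 32.1 = 0.02159 h⁻¹
C(t) = Css (1 − e^(−kt)) = 48.14 × (1 − e^(−2.000)) = 48.14 × 0.8646 ≈ 41.6 mg/L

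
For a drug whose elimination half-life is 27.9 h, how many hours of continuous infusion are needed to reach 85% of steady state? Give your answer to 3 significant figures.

76.4 hours

k = ln 2 / 27.9 = 0.02484 h⁻¹
f = 1 − e^(−kt)  ⇒  t = −ln(1 − f) / k
t = −ln(1 − 0.85) / 0.02484 = 1.897 / 0.02484 ≈ 76.4 hours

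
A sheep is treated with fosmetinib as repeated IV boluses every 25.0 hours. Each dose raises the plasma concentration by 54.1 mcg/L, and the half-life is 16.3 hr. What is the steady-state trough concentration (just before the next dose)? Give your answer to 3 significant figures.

28.5 mcg/L

k = ln 2 / 16.3 = 0.04252 hr⁻¹
Fraction remaining after one interval: e^(−kτ) = e^(−0.04252 × 25.0) = 0.3454
R = 1 / (1 − 0.3454) = 1.528
Css,max = 54.1 × 1.528 = 82.64 mcg/L
Css,min = Css,max × e^(−kτ) = 82.64 × 0.3454 ≈ 28.5 mcg/L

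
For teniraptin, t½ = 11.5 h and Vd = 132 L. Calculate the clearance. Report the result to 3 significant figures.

k = ln 2 / t½ = ln 2 / 11.5 = 0.06027 h⁻¹
CL = k · V = 0.06027 × 132 ≈ 7.96 L/h

7.96 L/h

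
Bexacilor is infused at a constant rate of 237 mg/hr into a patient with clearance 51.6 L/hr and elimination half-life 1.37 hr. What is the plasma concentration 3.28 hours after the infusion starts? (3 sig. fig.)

Css = rate / CL = 237 / 51.6 = 4.593 µg/mL
k = ln 2 / 1.37 = 0.5059 hr⁻¹
C(t) = Css (1 − e^(−kt)) = 4.593 × (1 − e^(−1.660)) = 4.593 × 0.8098 ≈ 3.72 µg/mL

3.72 µg/mL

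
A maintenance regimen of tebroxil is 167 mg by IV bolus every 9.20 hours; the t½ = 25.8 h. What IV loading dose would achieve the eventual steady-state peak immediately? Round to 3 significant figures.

k = ln 2 / 25.8 = 0.02687 h⁻¹
Accumulation ratio R = 1 / (1 − e^(−kτ)) = 1 / (1 − e^(−0.02687×9.20)) = 1 / (1 − 0.7810) = 4.566
Loading dose = maintenance dose × R = 167 × 4.566 ≈ 763 mg

763 mg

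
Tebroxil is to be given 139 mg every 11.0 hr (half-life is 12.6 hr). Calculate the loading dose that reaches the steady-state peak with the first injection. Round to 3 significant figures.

k = ln 2 / 12.6 = 0.05501 hr⁻¹
Accumulation ratio R = 1 / (1 − e^(−kτ)) = 1 / (1 − e^(−0.05501×11.0)) = 1 / (1 − 0.5460) = 2.203
Loading dose = maintenance dose × R = 139 × 2.203 ≈ 306 mg

306 mg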